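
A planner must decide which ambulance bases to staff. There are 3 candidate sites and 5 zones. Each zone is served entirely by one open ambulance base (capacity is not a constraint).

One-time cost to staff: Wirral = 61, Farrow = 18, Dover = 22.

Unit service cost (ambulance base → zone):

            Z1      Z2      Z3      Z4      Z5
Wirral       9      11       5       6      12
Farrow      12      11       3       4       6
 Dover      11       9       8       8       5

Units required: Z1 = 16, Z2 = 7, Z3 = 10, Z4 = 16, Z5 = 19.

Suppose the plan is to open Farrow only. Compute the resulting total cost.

Each zone is assigned to its cheapest site among the open ones.
{Farrow}: Z1→Farrow 12·16=192, Z2→Farrow 11·7=77, Z3→Farrow 3·10=30, Z4→Farrow 4·16=64, Z5→Farrow 6·19=114. Service 477; fixed 18; total 495.

Total cost: 495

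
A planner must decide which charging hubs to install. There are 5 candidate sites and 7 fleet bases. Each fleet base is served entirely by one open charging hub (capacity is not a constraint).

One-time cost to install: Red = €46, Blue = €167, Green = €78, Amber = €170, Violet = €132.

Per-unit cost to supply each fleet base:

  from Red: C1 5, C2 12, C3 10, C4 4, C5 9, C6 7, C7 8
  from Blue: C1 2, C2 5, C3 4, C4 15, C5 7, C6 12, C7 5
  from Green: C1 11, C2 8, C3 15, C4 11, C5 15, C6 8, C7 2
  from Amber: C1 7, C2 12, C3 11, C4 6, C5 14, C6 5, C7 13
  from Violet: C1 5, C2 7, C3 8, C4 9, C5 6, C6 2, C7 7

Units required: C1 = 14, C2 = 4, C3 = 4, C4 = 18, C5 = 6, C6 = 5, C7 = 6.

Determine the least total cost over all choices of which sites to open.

For any fixed open set, each fleet base goes to its cheapest open site; total = fixed + service.
{Red}: C1→Red 5·14=70, C2→Red 12·4=48, C3→Red 10·4=40, C4→Red 4·18=72, C5→Red 9·6=54, C6→Red 7·5=35, C7→Red 8·6=48. Service 367; fixed 46; total 413.
{Red, Green}: C1→Red 5·14=70, C2→Green 8·4=32, C3→Red 10·4=40, C4→Red 4·18=72, C5→Red 9·6=54, C6→Red 7·5=35, C7→Green 2·6=12. Service 315; fixed 124; total 439.
{Red, Blue}: service 243 + fixed 213 = 456
{Red, Blue, Green, Amber, Violet}: service 194 + fixed 593 = 787
No other subset beats 413.

Minimum total cost: 413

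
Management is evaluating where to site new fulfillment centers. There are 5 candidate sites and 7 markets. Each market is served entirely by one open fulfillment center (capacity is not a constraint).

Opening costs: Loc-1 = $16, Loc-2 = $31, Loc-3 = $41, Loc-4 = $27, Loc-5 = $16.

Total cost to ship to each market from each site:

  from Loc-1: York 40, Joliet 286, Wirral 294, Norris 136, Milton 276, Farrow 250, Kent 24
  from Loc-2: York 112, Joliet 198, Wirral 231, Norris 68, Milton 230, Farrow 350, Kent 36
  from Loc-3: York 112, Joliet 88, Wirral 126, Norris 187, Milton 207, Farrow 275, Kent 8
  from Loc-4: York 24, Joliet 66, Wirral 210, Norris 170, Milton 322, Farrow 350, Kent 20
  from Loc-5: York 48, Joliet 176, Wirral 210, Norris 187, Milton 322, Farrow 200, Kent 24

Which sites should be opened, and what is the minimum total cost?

Open Loc-2, Loc-3, Loc-4 and Loc-5; minimum total cost 814.

For any fixed open set, each market goes to its cheapest open site; total = fixed + service.
{Loc-2, Loc-3, Loc-4, Loc-5}: York→Loc-4 24, Joliet→Loc-4 66, Wirral→Loc-3 126, Norris→Loc-2 68, Milton→Loc-3 207, Farrow→Loc-5 200, Kent→Loc-3 8. Service 699; fixed 115; total 814.
{Loc-1, Loc-2, Loc-3, Loc-4, Loc-5}: service 699 + fixed 131 = 830
{Loc-2, Loc-3, Loc-5}: service 745 + fixed 88 = 833
{Loc-1}: York→Loc-1 40, Joliet→Loc-1 286, Wirral→Loc-1 294, Norris→Loc-1 136, Milton→Loc-1 276, Farrow→Loc-1 250, Kent→Loc-1 24. Service 1306; fixed 16; total 1322.
No other subset beats 814.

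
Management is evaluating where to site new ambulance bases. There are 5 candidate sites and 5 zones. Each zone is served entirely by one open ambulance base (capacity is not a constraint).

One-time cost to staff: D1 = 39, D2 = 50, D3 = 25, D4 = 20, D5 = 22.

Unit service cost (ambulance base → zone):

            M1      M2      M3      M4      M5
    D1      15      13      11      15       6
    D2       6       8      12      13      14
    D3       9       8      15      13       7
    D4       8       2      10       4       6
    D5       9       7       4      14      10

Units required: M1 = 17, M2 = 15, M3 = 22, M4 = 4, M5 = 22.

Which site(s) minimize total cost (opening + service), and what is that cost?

For any fixed open set, each zone goes to its cheapest open site; total = fixed + service.
{D4, D5}: M1→D4 8·17=136, M2→D4 2·15=30, M3→D5 4·22=88, M4→D4 4·4=16, M5→D4 6·22=132. Service 402; fixed 42; total 444.
{D2, D4, D5}: service 368 + fixed 92 = 460
{D3, D4, D5}: M1→D4 8·17=136, M2→D4 2·15=30, M3→D5 4·22=88, M4→D4 4·4=16, M5→D4 6·22=132. Service 402; fixed 67; total 469.
{D1, D2, D3, D4, D5}: service 368 + fixed 156 = 524
No other subset beats 444.

Open D4 and D5; minimum total cost 444.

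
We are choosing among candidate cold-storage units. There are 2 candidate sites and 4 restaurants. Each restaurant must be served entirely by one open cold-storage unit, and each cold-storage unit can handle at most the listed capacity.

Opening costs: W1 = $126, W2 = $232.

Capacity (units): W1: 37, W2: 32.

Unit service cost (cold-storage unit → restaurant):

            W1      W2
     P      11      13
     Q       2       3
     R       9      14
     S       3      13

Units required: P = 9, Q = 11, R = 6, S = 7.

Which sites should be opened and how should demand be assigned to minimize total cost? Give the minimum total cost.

Minimum total cost: 322

Open {W1}: P→W1 11·9=99, Q→W1 2·11=22, R→W1 9·6=54, S→W1 3·7=21.
Loads: W1 carries 33/37. Service 196; fixed 126; total 322.
Next best feasible plan costs 554.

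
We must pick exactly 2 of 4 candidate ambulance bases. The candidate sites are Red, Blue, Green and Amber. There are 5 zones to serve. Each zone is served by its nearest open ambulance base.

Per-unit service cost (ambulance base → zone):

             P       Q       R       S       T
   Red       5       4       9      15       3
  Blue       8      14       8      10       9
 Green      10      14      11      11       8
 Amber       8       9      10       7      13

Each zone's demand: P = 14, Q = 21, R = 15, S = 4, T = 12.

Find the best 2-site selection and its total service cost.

With exactly 2 open, each zone uses its cheapest among the chosen.
{Red, Blue}: P→Red 5·14=70, Q→Red 4·21=84, R→Blue 8·15=120, S→Blue 10·4=40, T→Red 3·12=36. Service cost 350.
{Red, Amber}: service cost 353
{Red, Green}: service cost 369
Among all 6 size-2 choices, {Red, Blue} is lowest.

Choose Red and Blue; total service cost 350.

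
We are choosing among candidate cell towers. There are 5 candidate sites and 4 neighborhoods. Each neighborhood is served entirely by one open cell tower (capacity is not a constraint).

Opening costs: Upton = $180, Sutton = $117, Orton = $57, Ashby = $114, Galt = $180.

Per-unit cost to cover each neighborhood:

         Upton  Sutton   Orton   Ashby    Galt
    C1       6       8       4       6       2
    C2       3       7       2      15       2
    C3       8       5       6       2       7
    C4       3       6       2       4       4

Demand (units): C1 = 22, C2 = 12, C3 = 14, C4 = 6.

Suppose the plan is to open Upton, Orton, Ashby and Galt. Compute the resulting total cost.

Total cost: 639

Each neighborhood is assigned to its cheapest site among the open ones.
{Upton, Orton, Ashby, Galt}: C1→Galt 2·22=44, C2→Orton 2·12=24, C3→Ashby 2·14=28, C4→Orton 2·6=12. Service 108; fixed 531; total 639.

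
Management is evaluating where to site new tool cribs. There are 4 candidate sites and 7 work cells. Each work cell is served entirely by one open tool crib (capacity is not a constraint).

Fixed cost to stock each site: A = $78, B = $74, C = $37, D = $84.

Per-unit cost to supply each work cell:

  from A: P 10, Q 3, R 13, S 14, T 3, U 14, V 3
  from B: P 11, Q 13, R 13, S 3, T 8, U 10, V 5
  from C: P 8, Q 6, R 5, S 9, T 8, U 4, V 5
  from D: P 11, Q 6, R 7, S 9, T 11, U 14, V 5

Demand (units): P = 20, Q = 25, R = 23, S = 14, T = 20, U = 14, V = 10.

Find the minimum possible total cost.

For any fixed open set, each work cell goes to its cheapest open site; total = fixed + service.
{A, B, C}: P→C 8·20=160, Q→A 3·25=75, R→C 5·23=115, S→B 3·14=42, T→A 3·20=60, U→C 4·14=56, V→A 3·10=30. Service 538; fixed 189; total 727.
{A, C}: service 622 + fixed 115 = 737
{A, B, C, D}: P→C 8·20=160, Q→A 3·25=75, R→C 5·23=115, S→B 3·14=42, T→A 3·20=60, U→C 4·14=56, V→A 3·10=30. Service 538; fixed 273; total 811.
{C}: service 817 + fixed 37 = 854
No other subset beats 727.

Minimum total cost: 727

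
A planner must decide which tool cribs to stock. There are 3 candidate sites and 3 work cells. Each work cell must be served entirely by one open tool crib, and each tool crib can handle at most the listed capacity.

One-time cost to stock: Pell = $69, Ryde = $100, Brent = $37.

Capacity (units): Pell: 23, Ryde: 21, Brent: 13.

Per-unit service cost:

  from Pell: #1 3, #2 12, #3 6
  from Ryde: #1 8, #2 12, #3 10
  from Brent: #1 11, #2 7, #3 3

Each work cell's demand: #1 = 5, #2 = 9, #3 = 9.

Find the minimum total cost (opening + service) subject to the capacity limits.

Minimum total cost: 238

Open {Pell, Brent}: #1→Pell 3·5=15, #2→Brent 7·9=63, #3→Pell 6·9=54.
Loads: Pell carries 14/23, Brent carries 9/13. Service 132; fixed 106; total 238.
Next best feasible plan costs 246.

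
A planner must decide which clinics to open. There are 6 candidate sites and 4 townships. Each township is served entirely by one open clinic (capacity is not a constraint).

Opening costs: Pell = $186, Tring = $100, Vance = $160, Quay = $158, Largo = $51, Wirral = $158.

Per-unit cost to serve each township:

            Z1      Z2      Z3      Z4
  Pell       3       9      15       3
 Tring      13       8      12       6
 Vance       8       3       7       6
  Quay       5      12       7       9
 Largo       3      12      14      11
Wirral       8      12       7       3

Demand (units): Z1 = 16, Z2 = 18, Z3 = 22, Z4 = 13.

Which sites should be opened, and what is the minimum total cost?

For any fixed open set, each township goes to its cheapest open site; total = fixed + service.
{Vance, Largo}: Z1→Largo 3·16=48, Z2→Vance 3·18=54, Z3→Vance 7·22=154, Z4→Vance 6·13=78. Service 334; fixed 211; total 545.
{Vance}: service 414 + fixed 160 = 574
{Pell, Vance}: Z1→Pell 3·16=48, Z2→Vance 3·18=54, Z3→Vance 7·22=154, Z4→Pell 3·13=39. Service 295; fixed 346; total 641.
{Pell, Tring, Vance, Quay, Largo, Wirral}: Z1→Pell 3·16=48, Z2→Vance 3·18=54, Z3→Vance 7·22=154, Z4→Pell 3·13=39. Service 295; fixed 813; total 1108.
No other subset beats 545.

Open Vance and Largo; minimum total cost 545.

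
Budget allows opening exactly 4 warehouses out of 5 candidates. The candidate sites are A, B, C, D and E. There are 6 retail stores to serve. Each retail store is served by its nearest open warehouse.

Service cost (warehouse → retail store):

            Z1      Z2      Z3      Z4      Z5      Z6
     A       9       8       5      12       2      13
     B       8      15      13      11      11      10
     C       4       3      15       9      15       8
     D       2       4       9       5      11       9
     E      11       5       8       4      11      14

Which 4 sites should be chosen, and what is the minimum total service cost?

With exactly 4 open, each retail store uses its cheapest among the chosen.
{A, C, D, E}: Z1→D 2, Z2→C 3, Z3→A 5, Z4→E 4, Z5→A 2, Z6→C 8. Service cost 24.
{A, B, C, D}: service cost 25
{A, B, C, E}: service cost 26
Among all 5 size-4 choices, {A, C, D, E} is lowest.

Choose A, C, D and E; total service cost 24.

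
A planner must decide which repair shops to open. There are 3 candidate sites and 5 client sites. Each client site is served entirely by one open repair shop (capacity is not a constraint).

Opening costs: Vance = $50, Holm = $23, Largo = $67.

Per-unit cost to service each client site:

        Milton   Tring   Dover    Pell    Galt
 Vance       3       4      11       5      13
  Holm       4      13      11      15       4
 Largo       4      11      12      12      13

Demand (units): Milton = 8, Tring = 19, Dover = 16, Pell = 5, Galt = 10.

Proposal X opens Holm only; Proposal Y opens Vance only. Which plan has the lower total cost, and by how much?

Proposal Y is cheaper by 112.

Proposal X: {Holm}: Milton→Holm 4·8=32, Tring→Holm 13·19=247, Dover→Holm 11·16=176, Pell→Holm 15·5=75, Galt→Holm 4·10=40. Service 570; fixed 23; total 593.
Proposal Y: {Vance}: Milton→Vance 3·8=24, Tring→Vance 4·19=76, Dover→Vance 11·16=176, Pell→Vance 5·5=25, Galt→Vance 13·10=130. Service 431; fixed 50; total 481.
Difference: |593 − 481| = 112.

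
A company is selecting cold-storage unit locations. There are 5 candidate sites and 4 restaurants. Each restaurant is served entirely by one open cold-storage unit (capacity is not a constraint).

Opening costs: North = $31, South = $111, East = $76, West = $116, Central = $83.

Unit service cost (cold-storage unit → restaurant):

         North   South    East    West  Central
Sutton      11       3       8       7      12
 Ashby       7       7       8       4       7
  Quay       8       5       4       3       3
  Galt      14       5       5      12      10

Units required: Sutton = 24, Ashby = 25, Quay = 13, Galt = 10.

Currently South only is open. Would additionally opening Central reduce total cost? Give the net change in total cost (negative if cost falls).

Current service cost with {South}: 362.
Adding Central: each restaurant re-picks its cheapest; new service cost 336, saving 26.
Extra fixed cost: 83. Net change = 83 − 26 = 57.
(Totals: 473 → 530.)

No — net change +57 (cost rises by 57).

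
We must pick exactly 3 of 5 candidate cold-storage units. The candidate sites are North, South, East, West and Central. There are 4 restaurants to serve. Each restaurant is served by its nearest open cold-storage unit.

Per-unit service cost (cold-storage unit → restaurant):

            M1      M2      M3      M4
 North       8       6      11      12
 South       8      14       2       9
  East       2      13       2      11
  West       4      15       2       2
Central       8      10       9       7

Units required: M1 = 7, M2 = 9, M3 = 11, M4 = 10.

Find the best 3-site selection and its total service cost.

Choose North, East and West; total service cost 110.

With exactly 3 open, each restaurant uses its cheapest among the chosen.
{North, East, West}: M1→East 2·7=14, M2→North 6·9=54, M3→East 2·11=22, M4→West 2·10=20. Service cost 110.
{North, South, West}: service cost 124
{North, West, Central}: service cost 124
Among all 10 size-3 choices, {North, East, West} is lowest.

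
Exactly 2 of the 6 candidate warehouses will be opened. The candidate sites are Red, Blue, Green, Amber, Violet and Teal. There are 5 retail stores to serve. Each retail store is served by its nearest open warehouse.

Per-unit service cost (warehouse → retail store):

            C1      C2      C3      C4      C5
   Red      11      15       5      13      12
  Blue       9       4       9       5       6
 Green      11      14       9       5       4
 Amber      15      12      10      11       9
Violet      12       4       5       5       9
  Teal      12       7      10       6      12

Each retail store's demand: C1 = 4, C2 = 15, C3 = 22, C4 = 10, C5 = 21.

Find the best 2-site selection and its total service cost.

Choose Green and Violet; total service cost 348.

With exactly 2 open, each retail store uses its cheapest among the chosen.
{Green, Violet}: C1→Green 11·4=44, C2→Violet 4·15=60, C3→Violet 5·22=110, C4→Green 5·10=50, C5→Green 4·21=84. Service cost 348.
{Red, Blue}: service cost 382
{Blue, Violet}: service cost 382
Among all 15 size-2 choices, {Green, Violet} is lowest.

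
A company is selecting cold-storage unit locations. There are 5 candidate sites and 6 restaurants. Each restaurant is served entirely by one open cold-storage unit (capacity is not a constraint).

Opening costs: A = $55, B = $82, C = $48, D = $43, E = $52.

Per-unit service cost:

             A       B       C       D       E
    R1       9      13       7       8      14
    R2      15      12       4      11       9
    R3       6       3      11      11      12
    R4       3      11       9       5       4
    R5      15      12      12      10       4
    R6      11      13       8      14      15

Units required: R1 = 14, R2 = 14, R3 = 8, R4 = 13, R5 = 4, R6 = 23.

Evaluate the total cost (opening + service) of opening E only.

Total cost: 883

Each restaurant is assigned to its cheapest site among the open ones.
{E}: R1→E 14·14=196, R2→E 9·14=126, R3→E 12·8=96, R4→E 4·13=52, R5→E 4·4=16, R6→E 15·23=345. Service 831; fixed 52; total 883.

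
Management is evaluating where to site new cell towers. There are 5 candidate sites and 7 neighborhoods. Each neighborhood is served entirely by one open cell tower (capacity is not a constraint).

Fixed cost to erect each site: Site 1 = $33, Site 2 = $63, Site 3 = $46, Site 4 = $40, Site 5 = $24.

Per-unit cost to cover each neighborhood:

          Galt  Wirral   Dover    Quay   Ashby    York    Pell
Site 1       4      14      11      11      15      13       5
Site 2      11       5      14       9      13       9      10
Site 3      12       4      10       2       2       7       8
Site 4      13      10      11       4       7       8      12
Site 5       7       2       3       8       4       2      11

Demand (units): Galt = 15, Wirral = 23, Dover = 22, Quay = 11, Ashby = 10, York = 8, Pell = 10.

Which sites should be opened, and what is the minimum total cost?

For any fixed open set, each neighborhood goes to its cheapest open site; total = fixed + service.
{Site 1, Site 3, Site 5}: Galt→Site 1 4·15=60, Wirral→Site 5 2·23=46, Dover→Site 5 3·22=66, Quay→Site 3 2·11=22, Ashby→Site 3 2·10=20, York→Site 5 2·8=16, Pell→Site 1 5·10=50. Service 280; fixed 103; total 383.
{Site 1, Site 4, Site 5}: service 322 + fixed 97 = 419
{Site 1, Site 3, Site 4, Site 5}: Galt→Site 1 4·15=60, Wirral→Site 5 2·23=46, Dover→Site 5 3·22=66, Quay→Site 3 2·11=22, Ashby→Site 3 2·10=20, York→Site 5 2·8=16, Pell→Site 1 5·10=50. Service 280; fixed 143; total 423.
{Site 1, Site 2, Site 3, Site 4, Site 5}: service 280 + fixed 206 = 486
No other subset beats 383.

Open Site 1, Site 3 and Site 5; minimum total cost 383.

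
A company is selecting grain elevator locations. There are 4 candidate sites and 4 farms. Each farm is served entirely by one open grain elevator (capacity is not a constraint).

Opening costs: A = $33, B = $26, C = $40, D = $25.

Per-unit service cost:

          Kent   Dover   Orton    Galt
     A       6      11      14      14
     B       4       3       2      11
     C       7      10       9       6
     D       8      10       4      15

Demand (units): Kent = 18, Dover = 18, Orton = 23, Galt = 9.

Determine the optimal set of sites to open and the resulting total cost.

Open B and C; minimum total cost 292.

For any fixed open set, each farm goes to its cheapest open site; total = fixed + service.
{B, C}: Kent→B 4·18=72, Dover→B 3·18=54, Orton→B 2·23=46, Galt→C 6·9=54. Service 226; fixed 66; total 292.
{B}: service 271 + fixed 26 = 297
{B, C, D}: service 226 + fixed 91 = 317
{A, B, C, D}: service 226 + fixed 124 = 350
No other subset beats 292.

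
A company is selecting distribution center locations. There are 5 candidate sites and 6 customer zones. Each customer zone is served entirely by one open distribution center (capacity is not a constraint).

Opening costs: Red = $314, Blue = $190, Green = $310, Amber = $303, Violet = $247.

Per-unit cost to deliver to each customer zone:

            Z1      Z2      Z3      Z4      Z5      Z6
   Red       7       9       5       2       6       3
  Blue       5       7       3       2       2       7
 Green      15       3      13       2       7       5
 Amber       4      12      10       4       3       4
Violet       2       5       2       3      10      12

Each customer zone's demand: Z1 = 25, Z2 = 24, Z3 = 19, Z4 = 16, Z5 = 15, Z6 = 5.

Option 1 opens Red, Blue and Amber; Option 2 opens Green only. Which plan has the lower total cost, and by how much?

Option 2 is cheaper by 43.

Option 1: {Red, Blue, Amber}: Z1→Amber 4·25=100, Z2→Blue 7·24=168, Z3→Blue 3·19=57, Z4→Red 2·16=32, Z5→Blue 2·15=30, Z6→Red 3·5=15. Service 402; fixed 807; total 1209.
Option 2: {Green}: Z1→Green 15·25=375, Z2→Green 3·24=72, Z3→Green 13·19=247, Z4→Green 2·16=32, Z5→Green 7·15=105, Z6→Green 5·5=25. Service 856; fixed 310; total 1166.
Difference: |1209 − 1166| = 43.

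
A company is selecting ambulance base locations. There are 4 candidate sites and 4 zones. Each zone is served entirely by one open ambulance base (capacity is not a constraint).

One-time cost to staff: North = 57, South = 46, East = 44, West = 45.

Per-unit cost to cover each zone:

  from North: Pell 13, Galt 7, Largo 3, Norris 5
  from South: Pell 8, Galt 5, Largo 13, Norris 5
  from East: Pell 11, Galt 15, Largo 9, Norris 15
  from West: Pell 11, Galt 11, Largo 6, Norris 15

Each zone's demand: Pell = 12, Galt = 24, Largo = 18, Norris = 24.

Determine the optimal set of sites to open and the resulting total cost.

Open North and South; minimum total cost 493.

For any fixed open set, each zone goes to its cheapest open site; total = fixed + service.
{North, South}: Pell→South 8·12=96, Galt→South 5·24=120, Largo→North 3·18=54, Norris→North 5·24=120. Service 390; fixed 103; total 493.
{South, West}: Pell→South 8·12=96, Galt→South 5·24=120, Largo→West 6·18=108, Norris→South 5·24=120. Service 444; fixed 91; total 535.
{North, South, East}: service 390 + fixed 147 = 537
{North, South, East, West}: service 390 + fixed 192 = 582
No other subset beats 493.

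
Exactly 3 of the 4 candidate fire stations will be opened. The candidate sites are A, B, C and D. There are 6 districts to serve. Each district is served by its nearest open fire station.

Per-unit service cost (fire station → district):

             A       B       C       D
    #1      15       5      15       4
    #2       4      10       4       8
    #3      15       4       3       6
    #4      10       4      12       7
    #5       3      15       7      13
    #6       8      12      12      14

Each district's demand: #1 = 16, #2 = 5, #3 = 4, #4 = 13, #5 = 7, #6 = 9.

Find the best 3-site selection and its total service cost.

Choose A, B and D; total service cost 245.

With exactly 3 open, each district uses its cheapest among the chosen.
{A, B, D}: #1→D 4·16=64, #2→A 4·5=20, #3→B 4·4=16, #4→B 4·13=52, #5→A 3·7=21, #6→A 8·9=72. Service cost 245.
{A, B, C}: service cost 257
{A, C, D}: service cost 280
Among all 4 size-3 choices, {A, B, D} is lowest.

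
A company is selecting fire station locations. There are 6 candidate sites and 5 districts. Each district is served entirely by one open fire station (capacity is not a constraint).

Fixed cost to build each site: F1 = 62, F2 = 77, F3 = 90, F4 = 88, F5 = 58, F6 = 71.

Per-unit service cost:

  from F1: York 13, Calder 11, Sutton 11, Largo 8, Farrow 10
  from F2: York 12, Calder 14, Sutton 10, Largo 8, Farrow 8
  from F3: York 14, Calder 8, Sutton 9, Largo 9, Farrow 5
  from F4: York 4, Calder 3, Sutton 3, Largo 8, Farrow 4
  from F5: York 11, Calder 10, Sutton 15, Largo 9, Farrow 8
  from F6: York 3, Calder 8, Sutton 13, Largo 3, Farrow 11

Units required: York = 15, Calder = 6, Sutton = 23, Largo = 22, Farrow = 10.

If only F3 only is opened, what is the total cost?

Each district is assigned to its cheapest site among the open ones.
{F3}: York→F3 14·15=210, Calder→F3 8·6=48, Sutton→F3 9·23=207, Largo→F3 9·22=198, Farrow→F3 5·10=50. Service 713; fixed 90; total 803.

Total cost: 803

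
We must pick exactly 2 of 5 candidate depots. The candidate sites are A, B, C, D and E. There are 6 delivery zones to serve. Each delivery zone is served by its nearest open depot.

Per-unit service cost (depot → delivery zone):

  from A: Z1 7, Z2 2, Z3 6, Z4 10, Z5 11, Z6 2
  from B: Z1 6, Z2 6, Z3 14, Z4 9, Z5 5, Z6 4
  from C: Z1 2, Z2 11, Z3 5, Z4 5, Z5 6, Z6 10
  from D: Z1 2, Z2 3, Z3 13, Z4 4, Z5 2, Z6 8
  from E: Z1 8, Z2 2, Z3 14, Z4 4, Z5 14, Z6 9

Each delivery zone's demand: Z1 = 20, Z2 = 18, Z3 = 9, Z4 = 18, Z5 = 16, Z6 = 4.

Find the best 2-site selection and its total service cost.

With exactly 2 open, each delivery zone uses its cheapest among the chosen.
{A, D}: Z1→D 2·20=40, Z2→A 2·18=36, Z3→A 6·9=54, Z4→D 4·18=72, Z5→D 2·16=32, Z6→A 2·4=8. Service cost 242.
{C, D}: service cost 275
{A, C}: service cost 315
Among all 10 size-2 choices, {A, D} is lowest.

Choose A and D; total service cost 242.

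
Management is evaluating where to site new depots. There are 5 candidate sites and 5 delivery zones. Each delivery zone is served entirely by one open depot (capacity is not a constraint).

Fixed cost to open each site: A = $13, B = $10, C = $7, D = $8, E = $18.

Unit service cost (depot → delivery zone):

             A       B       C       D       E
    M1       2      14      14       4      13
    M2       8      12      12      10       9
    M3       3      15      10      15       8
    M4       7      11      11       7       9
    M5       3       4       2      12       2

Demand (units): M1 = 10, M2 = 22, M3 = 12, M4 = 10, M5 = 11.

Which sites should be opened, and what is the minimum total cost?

Open A and C; minimum total cost 344.

For any fixed open set, each delivery zone goes to its cheapest open site; total = fixed + service.
{A, C}: M1→A 2·10=20, M2→A 8·22=176, M3→A 3·12=36, M4→A 7·10=70, M5→C 2·11=22. Service 324; fixed 20; total 344.
{A}: service 335 + fixed 13 = 348
{A, C, D}: service 324 + fixed 28 = 352
{A, B, C, D, E}: service 324 + fixed 56 = 380
No other subset beats 344.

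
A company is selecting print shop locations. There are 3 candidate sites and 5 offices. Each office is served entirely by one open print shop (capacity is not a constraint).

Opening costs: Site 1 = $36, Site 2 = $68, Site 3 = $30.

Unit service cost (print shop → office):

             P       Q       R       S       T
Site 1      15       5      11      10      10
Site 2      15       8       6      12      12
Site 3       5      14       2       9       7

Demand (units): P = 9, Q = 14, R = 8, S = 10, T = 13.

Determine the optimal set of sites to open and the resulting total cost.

For any fixed open set, each office goes to its cheapest open site; total = fixed + service.
{Site 1, Site 3}: P→Site 3 5·9=45, Q→Site 1 5·14=70, R→Site 3 2·8=16, S→Site 3 9·10=90, T→Site 3 7·13=91. Service 312; fixed 66; total 378.
{Site 1, Site 2, Site 3}: P→Site 3 5·9=45, Q→Site 1 5·14=70, R→Site 3 2·8=16, S→Site 3 9·10=90, T→Site 3 7·13=91. Service 312; fixed 134; total 446.
{Site 2, Site 3}: service 354 + fixed 98 = 452
{Site 3}: P→Site 3 5·9=45, Q→Site 3 14·14=196, R→Site 3 2·8=16, S→Site 3 9·10=90, T→Site 3 7·13=91. Service 438; fixed 30; total 468.
No other subset beats 378.

Open Site 1 and Site 3; minimum total cost 378.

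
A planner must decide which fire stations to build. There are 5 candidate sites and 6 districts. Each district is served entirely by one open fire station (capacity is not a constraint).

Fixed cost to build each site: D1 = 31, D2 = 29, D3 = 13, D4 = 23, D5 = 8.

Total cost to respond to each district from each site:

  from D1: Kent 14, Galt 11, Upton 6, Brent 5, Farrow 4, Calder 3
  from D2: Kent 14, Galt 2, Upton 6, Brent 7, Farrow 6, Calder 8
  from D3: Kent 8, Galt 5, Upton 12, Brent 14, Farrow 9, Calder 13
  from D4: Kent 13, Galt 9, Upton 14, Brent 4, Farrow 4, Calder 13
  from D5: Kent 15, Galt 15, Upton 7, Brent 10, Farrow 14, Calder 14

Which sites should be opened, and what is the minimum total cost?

For any fixed open set, each district goes to its cheapest open site; total = fixed + service.
{D2}: Kent→D2 14, Galt→D2 2, Upton→D2 6, Brent→D2 7, Farrow→D2 6, Calder→D2 8. Service 43; fixed 29; total 72.
{D3, D5}: service 52 + fixed 21 = 73
{D1}: Kent→D1 14, Galt→D1 11, Upton→D1 6, Brent→D1 5, Farrow→D1 4, Calder→D1 3. Service 43; fixed 31; total 74.
{D1, D2, D3, D4, D5}: service 27 + fixed 104 = 131
No other subset beats 72.

Open D2 only; minimum total cost 72.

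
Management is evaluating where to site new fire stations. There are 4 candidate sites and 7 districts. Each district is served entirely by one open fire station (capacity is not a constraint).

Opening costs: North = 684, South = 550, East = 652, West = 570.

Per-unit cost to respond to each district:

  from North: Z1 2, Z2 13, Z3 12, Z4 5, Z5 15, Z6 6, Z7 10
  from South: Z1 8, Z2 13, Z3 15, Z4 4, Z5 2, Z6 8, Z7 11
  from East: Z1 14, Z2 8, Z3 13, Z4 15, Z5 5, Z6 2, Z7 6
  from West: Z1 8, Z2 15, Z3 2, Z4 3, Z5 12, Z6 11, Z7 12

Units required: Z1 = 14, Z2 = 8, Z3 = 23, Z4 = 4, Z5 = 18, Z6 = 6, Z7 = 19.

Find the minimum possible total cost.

Minimum total cost: 1370

For any fixed open set, each district goes to its cheapest open site; total = fixed + service.
{West}: Z1→West 8·14=112, Z2→West 15·8=120, Z3→West 2·23=46, Z4→West 3·4=12, Z5→West 12·18=216, Z6→West 11·6=66, Z7→West 12·19=228. Service 800; fixed 570; total 1370.
{South}: service 870 + fixed 550 = 1420
{East}: service 835 + fixed 652 = 1487
{North, South, East, West}: Z1→North 2·14=28, Z2→East 8·8=64, Z3→West 2·23=46, Z4→West 3·4=12, Z5→South 2·18=36, Z6→East 2·6=12, Z7→East 6·19=114. Service 312; fixed 2456; total 2768.
No other subset beats 1370.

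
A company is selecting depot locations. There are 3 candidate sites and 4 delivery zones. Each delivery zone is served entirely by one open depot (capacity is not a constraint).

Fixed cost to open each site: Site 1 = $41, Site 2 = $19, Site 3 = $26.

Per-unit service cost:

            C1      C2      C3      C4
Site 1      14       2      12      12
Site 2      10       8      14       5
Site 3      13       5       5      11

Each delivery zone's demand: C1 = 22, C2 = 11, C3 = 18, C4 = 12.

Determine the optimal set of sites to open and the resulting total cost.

Open Site 2 and Site 3; minimum total cost 470.

For any fixed open set, each delivery zone goes to its cheapest open site; total = fixed + service.
{Site 2, Site 3}: C1→Site 2 10·22=220, C2→Site 3 5·11=55, C3→Site 3 5·18=90, C4→Site 2 5·12=60. Service 425; fixed 45; total 470.
{Site 1, Site 2, Site 3}: service 392 + fixed 86 = 478
{Site 1, Site 2}: C1→Site 2 10·22=220, C2→Site 1 2·11=22, C3→Site 1 12·18=216, C4→Site 2 5·12=60. Service 518; fixed 60; total 578.
{Site 2}: service 620 + fixed 19 = 639
No other subset beats 470.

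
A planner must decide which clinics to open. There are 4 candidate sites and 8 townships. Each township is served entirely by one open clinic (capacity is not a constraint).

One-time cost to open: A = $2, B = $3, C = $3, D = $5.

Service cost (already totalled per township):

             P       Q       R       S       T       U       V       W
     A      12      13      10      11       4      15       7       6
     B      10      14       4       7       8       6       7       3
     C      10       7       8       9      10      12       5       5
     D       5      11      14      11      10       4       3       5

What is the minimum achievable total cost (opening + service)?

For any fixed open set, each township goes to its cheapest open site; total = fixed + service.
{A, B, C, D}: P→D 5, Q→C 7, R→B 4, S→B 7, T→A 4, U→D 4, V→D 3, W→B 3. Service 37; fixed 13; total 50.
{A, B, D}: P→D 5, Q→D 11, R→B 4, S→B 7, T→A 4, U→D 4, V→D 3, W→B 3. Service 41; fixed 10; total 51.
{B, C, D}: P→D 5, Q→C 7, R→B 4, S→B 7, T→B 8, U→D 4, V→D 3, W→B 3. Service 41; fixed 11; total 52.
{A}: P→A 12, Q→A 13, R→A 10, S→A 11, T→A 4, U→A 15, V→A 7, W→A 6. Service 78; fixed 2; total 80.
No other subset beats 50.

Minimum total cost: 50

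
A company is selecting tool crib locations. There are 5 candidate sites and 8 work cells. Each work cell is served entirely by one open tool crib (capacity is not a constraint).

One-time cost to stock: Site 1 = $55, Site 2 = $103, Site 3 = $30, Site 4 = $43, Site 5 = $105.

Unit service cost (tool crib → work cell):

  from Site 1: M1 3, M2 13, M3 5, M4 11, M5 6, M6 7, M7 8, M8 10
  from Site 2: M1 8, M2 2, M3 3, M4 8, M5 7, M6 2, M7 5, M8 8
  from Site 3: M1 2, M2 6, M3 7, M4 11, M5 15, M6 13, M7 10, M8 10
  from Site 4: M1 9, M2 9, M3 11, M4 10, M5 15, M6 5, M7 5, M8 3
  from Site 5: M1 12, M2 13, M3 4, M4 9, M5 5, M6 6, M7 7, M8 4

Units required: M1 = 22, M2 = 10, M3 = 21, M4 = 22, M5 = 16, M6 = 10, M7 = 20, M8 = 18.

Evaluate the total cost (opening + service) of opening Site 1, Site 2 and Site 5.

Total cost: 860

Each work cell is assigned to its cheapest site among the open ones.
{Site 1, Site 2, Site 5}: M1→Site 1 3·22=66, M2→Site 2 2·10=20, M3→Site 2 3·21=63, M4→Site 2 8·22=176, M5→Site 5 5·16=80, M6→Site 2 2·10=20, M7→Site 2 5·20=100, M8→Site 5 4·18=72. Service 597; fixed 263; total 860.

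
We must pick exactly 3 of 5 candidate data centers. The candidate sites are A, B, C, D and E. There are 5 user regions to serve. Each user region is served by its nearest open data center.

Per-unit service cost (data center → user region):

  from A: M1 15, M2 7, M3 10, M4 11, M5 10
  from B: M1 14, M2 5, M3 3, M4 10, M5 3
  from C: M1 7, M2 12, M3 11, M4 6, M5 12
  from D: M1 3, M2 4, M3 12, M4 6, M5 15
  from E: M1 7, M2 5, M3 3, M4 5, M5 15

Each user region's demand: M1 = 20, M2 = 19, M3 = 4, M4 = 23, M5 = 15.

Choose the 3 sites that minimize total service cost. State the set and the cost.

With exactly 3 open, each user region uses its cheapest among the chosen.
{B, D, E}: M1→D 3·20=60, M2→D 4·19=76, M3→B 3·4=12, M4→E 5·23=115, M5→B 3·15=45. Service cost 308.
{A, B, D}: service cost 331
{B, C, D}: service cost 331
Among all 10 size-3 choices, {B, D, E} is lowest.

Choose B, D and E; total service cost 308.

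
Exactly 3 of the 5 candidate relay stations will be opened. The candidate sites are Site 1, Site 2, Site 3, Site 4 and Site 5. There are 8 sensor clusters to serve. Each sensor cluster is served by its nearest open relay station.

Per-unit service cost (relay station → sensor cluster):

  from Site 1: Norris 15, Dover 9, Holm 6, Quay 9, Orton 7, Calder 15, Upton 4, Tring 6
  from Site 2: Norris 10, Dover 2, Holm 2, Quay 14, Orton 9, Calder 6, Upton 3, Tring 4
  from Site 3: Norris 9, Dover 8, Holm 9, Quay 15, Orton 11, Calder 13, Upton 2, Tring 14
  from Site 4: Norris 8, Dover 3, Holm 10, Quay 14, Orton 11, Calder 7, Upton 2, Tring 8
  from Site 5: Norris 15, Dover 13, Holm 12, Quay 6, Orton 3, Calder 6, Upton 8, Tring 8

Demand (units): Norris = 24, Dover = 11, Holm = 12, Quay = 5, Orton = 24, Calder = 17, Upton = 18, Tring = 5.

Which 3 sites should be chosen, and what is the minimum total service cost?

Choose Site 2, Site 4 and Site 5; total service cost 498.

With exactly 3 open, each sensor cluster uses its cheapest among the chosen.
{Site 2, Site 4, Site 5}: Norris→Site 4 8·24=192, Dover→Site 2 2·11=22, Holm→Site 2 2·12=24, Quay→Site 5 6·5=30, Orton→Site 5 3·24=72, Calder→Site 2 6·17=102, Upton→Site 4 2·18=36, Tring→Site 2 4·5=20. Service cost 498.
{Site 2, Site 3, Site 5}: service cost 522
{Site 1, Site 2, Site 5}: service cost 564
Among all 10 size-3 choices, {Site 2, Site 4, Site 5} is lowest.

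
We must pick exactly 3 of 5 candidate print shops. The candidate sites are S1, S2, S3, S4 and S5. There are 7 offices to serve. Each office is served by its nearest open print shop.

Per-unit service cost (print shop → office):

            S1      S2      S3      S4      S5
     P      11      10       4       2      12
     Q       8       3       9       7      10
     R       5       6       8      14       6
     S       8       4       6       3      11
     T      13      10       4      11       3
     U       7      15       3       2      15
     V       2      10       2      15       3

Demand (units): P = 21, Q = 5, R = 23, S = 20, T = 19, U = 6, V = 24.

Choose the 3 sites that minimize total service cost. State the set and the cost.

With exactly 3 open, each office uses its cheapest among the chosen.
{S1, S4, S5}: P→S4 2·21=42, Q→S4 7·5=35, R→S1 5·23=115, S→S4 3·20=60, T→S5 3·19=57, U→S4 2·6=12, V→S1 2·24=48. Service cost 369.
{S1, S3, S4}: service cost 388
{S2, S3, S4}: service cost 391
Among all 10 size-3 choices, {S1, S4, S5} is lowest.

Choose S1, S4 and S5; total service cost 369.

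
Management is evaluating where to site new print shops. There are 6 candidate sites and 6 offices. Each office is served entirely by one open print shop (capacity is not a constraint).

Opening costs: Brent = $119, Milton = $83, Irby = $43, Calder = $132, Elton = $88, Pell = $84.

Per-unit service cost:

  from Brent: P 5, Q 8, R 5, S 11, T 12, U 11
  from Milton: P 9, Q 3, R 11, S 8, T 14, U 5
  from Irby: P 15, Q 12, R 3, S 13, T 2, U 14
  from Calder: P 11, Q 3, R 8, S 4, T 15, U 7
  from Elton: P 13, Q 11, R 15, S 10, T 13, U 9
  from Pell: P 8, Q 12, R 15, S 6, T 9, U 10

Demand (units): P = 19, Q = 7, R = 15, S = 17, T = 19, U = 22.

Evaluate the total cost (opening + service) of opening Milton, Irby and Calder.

Each office is assigned to its cheapest site among the open ones.
{Milton, Irby, Calder}: P→Milton 9·19=171, Q→Milton 3·7=21, R→Irby 3·15=45, S→Calder 4·17=68, T→Irby 2·19=38, U→Milton 5·22=110. Service 453; fixed 258; total 711.

Total cost: 711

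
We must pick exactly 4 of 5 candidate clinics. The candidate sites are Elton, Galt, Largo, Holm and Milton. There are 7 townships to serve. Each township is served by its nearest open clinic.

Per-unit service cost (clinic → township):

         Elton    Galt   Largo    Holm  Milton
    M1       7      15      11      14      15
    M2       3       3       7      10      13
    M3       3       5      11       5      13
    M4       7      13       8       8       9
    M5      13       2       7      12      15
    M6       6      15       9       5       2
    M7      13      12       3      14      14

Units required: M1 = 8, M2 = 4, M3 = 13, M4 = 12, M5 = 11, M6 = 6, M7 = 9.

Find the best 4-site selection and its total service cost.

With exactly 4 open, each township uses its cheapest among the chosen.
{Elton, Galt, Largo, Milton}: M1→Elton 7·8=56, M2→Elton 3·4=12, M3→Elton 3·13=39, M4→Elton 7·12=84, M5→Galt 2·11=22, M6→Milton 2·6=12, M7→Largo 3·9=27. Service cost 252.
{Elton, Galt, Largo, Holm}: service cost 270
{Elton, Largo, Holm, Milton}: service cost 307
Among all 5 size-4 choices, {Elton, Galt, Largo, Milton} is lowest.

Choose Elton, Galt, Largo and Milton; total service cost 252.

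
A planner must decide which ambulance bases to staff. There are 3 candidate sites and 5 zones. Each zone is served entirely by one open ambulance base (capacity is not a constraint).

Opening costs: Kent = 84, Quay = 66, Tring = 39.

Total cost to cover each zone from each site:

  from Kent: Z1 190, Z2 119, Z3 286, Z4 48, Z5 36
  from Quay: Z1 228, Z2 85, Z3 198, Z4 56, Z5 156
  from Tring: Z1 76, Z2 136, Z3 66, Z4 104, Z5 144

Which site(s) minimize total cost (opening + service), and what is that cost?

For any fixed open set, each zone goes to its cheapest open site; total = fixed + service.
{Kent, Tring}: Z1→Tring 76, Z2→Kent 119, Z3→Tring 66, Z4→Kent 48, Z5→Kent 36. Service 345; fixed 123; total 468.
{Kent, Quay, Tring}: service 311 + fixed 189 = 500
{Quay, Tring}: Z1→Tring 76, Z2→Quay 85, Z3→Tring 66, Z4→Quay 56, Z5→Tring 144. Service 427; fixed 105; total 532.
{Tring}: service 526 + fixed 39 = 565
No other subset beats 468.

Open Kent and Tring; minimum total cost 468.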